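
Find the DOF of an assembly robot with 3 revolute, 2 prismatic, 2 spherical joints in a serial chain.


Given: serial robot with 3 revolute, 2 prismatic, 2 spherical joints
DOF contribution per joint type: revolute=1, prismatic=1, spherical=3, fixed=0
DOF = 3*1 + 2*1 + 2*3
DOF = 11

11


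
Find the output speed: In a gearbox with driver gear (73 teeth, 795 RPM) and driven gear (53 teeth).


Given: N1 = 73 teeth, w1 = 795 RPM, N2 = 53 teeth
Using N1*w1 = N2*w2
w2 = N1*w1 / N2
w2 = 73*795 / 53
w2 = 58035 / 53
w2 = 1095 RPM

1095 RPM


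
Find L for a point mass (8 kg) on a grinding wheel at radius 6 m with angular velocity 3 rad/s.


Given: m = 8 kg, r = 6 m, omega = 3 rad/s
For a point mass: I = m*r^2
I = 8*6^2 = 8*36 = 288
L = I*omega = 288*3
L = 864 kg*m^2/s

864 kg*m^2/s


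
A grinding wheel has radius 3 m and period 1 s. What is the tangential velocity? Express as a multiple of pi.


Given: radius r = 3 m, period T = 1 s
Using v = 2*pi*r / T
v = 2*pi*3 / 1
v = 6*pi / 1
v = 6*pi m/s

6*pi m/s


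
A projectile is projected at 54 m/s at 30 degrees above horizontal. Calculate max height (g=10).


Given: v0 = 54 m/s, theta = 30 deg, g = 10 m/s^2
sin^2(30) = 1/4
Using H = v0^2 * sin^2(theta) / (2*g)
H = 54^2 * 1/4 / (2*10)
H = 2916 * 1/4 / 20
H = 729 / 20
H = 729/20 m

729/20 m


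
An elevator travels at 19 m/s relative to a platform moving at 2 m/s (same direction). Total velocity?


Given: object velocity = 19 m/s, platform velocity = 2 m/s (same direction)
Using classical velocity addition: v_total = v_object + v_platform
v_total = 19 + 2
v_total = 21 m/s

21 m/s


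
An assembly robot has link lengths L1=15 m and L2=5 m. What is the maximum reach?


Given: L1 = 15 m, L2 = 5 m
For a 2-link planar arm, max reach = L1 + L2 (fully extended)
Max reach = 15 + 5
Max reach = 20 m

20 m


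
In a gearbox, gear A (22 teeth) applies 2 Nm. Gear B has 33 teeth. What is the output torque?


Given: N1 = 22, N2 = 33, T1 = 2 Nm
Using T2/T1 = N2/N1
T2 = T1 * N2 / N1
T2 = 2 * 33 / 22
T2 = 66 / 22
T2 = 3 Nm

3 Nm


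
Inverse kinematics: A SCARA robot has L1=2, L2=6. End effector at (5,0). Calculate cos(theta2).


Given: L1 = 2, L2 = 6, target (x, y) = (5, 0)
Using cos(theta2) = (x^2 + y^2 - L1^2 - L2^2) / (2*L1*L2)
x^2 + y^2 = 5^2 + 0 = 25
L1^2 + L2^2 = 4 + 36 = 40
Numerator = 25 - 40 = -15
Denominator = 2*2*6 = 24
cos(theta2) = -15/24 = -5/8

-5/8


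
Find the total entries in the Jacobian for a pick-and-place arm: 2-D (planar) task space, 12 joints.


Given: task space dimension = 2, joints = 12
Jacobian is a 2 x 12 matrix
Total entries = rows * columns
Total = 2 * 12
Total = 24

24


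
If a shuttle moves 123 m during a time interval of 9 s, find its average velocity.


Given: distance d = 123 m, time t = 9 s
Using v = d / t
v = 123 / 9
v = 41/3 m/s

41/3 m/s


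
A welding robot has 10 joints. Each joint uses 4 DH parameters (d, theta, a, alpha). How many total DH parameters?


Given: 10 joints, 4 DH parameters per joint (d, theta, a, alpha)
Total DH parameters = number_of_joints * 4
Total = 10 * 4
Total = 40

40


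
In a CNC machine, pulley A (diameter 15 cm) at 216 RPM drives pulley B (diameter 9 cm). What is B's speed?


Given: D1 = 15 cm, w1 = 216 RPM, D2 = 9 cm
Using D1*w1 = D2*w2
w2 = D1*w1 / D2
w2 = 15*216 / 9
w2 = 3240 / 9
w2 = 360 RPM

360 RPM


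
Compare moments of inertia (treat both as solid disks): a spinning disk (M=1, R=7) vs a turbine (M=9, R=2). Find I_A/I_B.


Given: M1=1 kg, R1=7 m, M2=9 kg, R2=2 m
For a disk: I = (1/2)*M*R^2, so I_A/I_B = (M1*R1^2)/(M2*R2^2)
M1*R1^2 = 1*49 = 49
M2*R2^2 = 9*4 = 36
I_A/I_B = 49/36 = 49/36

49/36


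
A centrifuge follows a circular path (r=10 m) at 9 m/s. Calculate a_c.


Given: v = 9 m/s, r = 10 m
Using a_c = v^2 / r
a_c = 9^2 / 10
a_c = 81 / 10
a_c = 81/10 m/s^2

81/10 m/s^2


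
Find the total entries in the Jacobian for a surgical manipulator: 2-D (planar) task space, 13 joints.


Given: task space dimension = 2, joints = 13
Jacobian is a 2 x 13 matrix
Total entries = rows * columns
Total = 2 * 13
Total = 26

26


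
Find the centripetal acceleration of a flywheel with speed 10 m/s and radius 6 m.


Given: v = 10 m/s, r = 6 m
Using a_c = v^2 / r
a_c = 10^2 / 6
a_c = 100 / 6
a_c = 50/3 m/s^2

50/3 m/s^2


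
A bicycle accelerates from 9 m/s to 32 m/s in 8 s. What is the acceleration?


Given: initial velocity v0 = 9 m/s, final velocity v = 32 m/s, time t = 8 s
Using a = (v - v0) / t
a = (32 - 9) / 8
a = 23 / 8
a = 23/8 m/s^2

23/8 m/s^2


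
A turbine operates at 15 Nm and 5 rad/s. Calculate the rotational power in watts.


Given: tau = 15 Nm, omega = 5 rad/s
Using P = tau * omega
P = 15 * 5
P = 75 W

75 W


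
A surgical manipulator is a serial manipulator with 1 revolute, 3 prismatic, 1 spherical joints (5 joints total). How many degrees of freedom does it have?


Given: serial robot with 1 revolute, 3 prismatic, 1 spherical joints
DOF contribution per joint type: revolute=1, prismatic=1, spherical=3, fixed=0
DOF = 1*1 + 3*1 + 1*3
DOF = 7

7


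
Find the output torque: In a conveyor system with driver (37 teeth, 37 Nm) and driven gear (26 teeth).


Given: N1 = 37, N2 = 26, T1 = 37 Nm
Using T2/T1 = N2/N1
T2 = T1 * N2 / N1
T2 = 37 * 26 / 37
T2 = 962 / 37
T2 = 26 Nm

26 Nm


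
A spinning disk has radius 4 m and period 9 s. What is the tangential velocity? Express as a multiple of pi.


Given: radius r = 4 m, period T = 9 s
Using v = 2*pi*r / T
v = 2*pi*4 / 9
v = 8*pi / 9
v = 8/9*pi m/s

8/9*pi m/s


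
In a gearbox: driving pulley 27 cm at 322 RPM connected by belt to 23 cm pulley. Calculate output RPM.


Given: D1 = 27 cm, w1 = 322 RPM, D2 = 23 cm
Using D1*w1 = D2*w2
w2 = D1*w1 / D2
w2 = 27*322 / 23
w2 = 8694 / 23
w2 = 378 RPM

378 RPM


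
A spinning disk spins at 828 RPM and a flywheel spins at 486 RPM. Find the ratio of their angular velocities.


Given: RPM_A = 828, RPM_B = 486
omega = 2*pi*RPM/60, so omega_A/omega_B = RPM_A / RPM_B
omega_A/omega_B = 828 / 486
omega_A/omega_B = 46/27

46/27


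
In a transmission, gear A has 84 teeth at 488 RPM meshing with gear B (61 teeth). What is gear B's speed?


Given: N1 = 84 teeth, w1 = 488 RPM, N2 = 61 teeth
Using N1*w1 = N2*w2
w2 = N1*w1 / N2
w2 = 84*488 / 61
w2 = 40992 / 61
w2 = 672 RPM

672 RPM


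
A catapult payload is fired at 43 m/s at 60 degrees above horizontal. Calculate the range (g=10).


Given: v0 = 43 m/s, theta = 60 deg, g = 10 m/s^2
sin(2*60) = sin(120) = sqrt(3)/2
Using R = v0^2 * sin(2*theta) / g
R = 43^2 * (sqrt(3)/2) / 10
R = 1849 * sqrt(3) / 20
R = 1849/20*sqrt(3) m

1849/20*sqrt(3) m


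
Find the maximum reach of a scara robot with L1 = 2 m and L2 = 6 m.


Given: L1 = 2 m, L2 = 6 m
For a 2-link planar arm, max reach = L1 + L2 (fully extended)
Max reach = 2 + 6
Max reach = 8 m

8 m


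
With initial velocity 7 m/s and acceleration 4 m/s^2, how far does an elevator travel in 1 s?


Given: v0 = 7 m/s, a = 4 m/s^2, t = 1 s
Using s = v0*t + (1/2)*a*t^2
s = 7*1 + (1/2)*4*1^2
s = 7 + (1/2)*4
s = 7 + 2
s = 9

9 m


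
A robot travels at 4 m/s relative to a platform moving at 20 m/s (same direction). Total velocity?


Given: object velocity = 4 m/s, platform velocity = 20 m/s (same direction)
Using classical velocity addition: v_total = v_object + v_platform
v_total = 4 + 20
v_total = 24 m/s

24 m/s


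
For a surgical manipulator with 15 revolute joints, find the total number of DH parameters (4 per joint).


Given: 15 joints, 4 DH parameters per joint (d, theta, a, alpha)
Total DH parameters = number_of_joints * 4
Total = 15 * 4
Total = 60

60


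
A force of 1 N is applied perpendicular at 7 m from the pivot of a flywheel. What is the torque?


Given: F = 1 N, r = 7 m, angle = 90 deg (perpendicular)
Using tau = F * r * sin(90)
sin(90) = 1
tau = 1 * 7 * 1
tau = 7 Nm

7 Nm


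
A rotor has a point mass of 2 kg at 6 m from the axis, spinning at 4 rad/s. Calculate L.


Given: m = 2 kg, r = 6 m, omega = 4 rad/s
For a point mass: I = m*r^2
I = 2*6^2 = 2*36 = 72
L = I*omega = 72*4
L = 288 kg*m^2/s

288 kg*m^2/s


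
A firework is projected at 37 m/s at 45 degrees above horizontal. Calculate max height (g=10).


Given: v0 = 37 m/s, theta = 45 deg, g = 10 m/s^2
sin^2(45) = 1/2
Using H = v0^2 * sin^2(theta) / (2*g)
H = 37^2 * 1/2 / (2*10)
H = 1369 * 1/2 / 20
H = 1369/2 / 20
H = 1369/40 m

1369/40 m


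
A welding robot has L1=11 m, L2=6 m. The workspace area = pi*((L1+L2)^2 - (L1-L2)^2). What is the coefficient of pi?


Given: L1 = 11, L2 = 6
(L1+L2)^2 = (17)^2 = 289
(L1-L2)^2 = (5)^2 = 25
Difference = 289 - 25 = 264
This equals 4*L1*L2 = 4*11*6 = 264
Workspace area = 264*pi

264


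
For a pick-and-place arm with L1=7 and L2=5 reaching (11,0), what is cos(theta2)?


Given: L1 = 7, L2 = 5, target (x, y) = (11, 0)
Using cos(theta2) = (x^2 + y^2 - L1^2 - L2^2) / (2*L1*L2)
x^2 + y^2 = 11^2 + 0 = 121
L1^2 + L2^2 = 49 + 25 = 74
Numerator = 121 - 74 = 47
Denominator = 2*7*5 = 70
cos(theta2) = 47/70 = 47/70

47/70


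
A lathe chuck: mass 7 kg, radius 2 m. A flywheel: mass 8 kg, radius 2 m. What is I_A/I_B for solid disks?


Given: M1=7 kg, R1=2 m, M2=8 kg, R2=2 m
For a disk: I = (1/2)*M*R^2, so I_A/I_B = (M1*R1^2)/(M2*R2^2)
M1*R1^2 = 7*4 = 28
M2*R2^2 = 8*4 = 32
I_A/I_B = 28/32 = 7/8

7/8


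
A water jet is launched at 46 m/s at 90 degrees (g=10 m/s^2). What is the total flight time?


Given: v0 = 46 m/s, theta = 90 deg, g = 10 m/s^2
sin(90) = 1
Using T = 2*v0*sin(theta) / g
T = 2*46*1 / 10
T = 92 / 10
T = 46/5 s

46/5 s


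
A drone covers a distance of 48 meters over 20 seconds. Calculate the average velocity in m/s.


Given: distance d = 48 m, time t = 20 s
Using v = d / t
v = 48 / 20
v = 12/5 m/s

12/5 m/s


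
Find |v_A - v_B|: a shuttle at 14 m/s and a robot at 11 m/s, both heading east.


Given: v_A = 14 m/s east, v_B = 11 m/s east
Both move in the same direction; relative speed = |v_A - v_B|
|14 - 11| = |3|
= 3 m/s

3 m/s


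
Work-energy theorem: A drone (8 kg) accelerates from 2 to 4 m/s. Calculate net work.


Given: m = 8 kg, v0 = 2 m/s, v = 4 m/s
Using W = (1/2)*m*(v^2 - v0^2)
v^2 = 4^2 = 16
v0^2 = 2^2 = 4
v^2 - v0^2 = 16 - 4 = 12
W = (1/2)*8*12 = 48 J

48 J


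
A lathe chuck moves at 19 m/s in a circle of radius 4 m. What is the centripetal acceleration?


Given: v = 19 m/s, r = 4 m
Using a_c = v^2 / r
a_c = 19^2 / 4
a_c = 361 / 4
a_c = 361/4 m/s^2

361/4 m/s^2


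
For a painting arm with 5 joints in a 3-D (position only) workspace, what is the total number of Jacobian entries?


Given: task space dimension = 3, joints = 5
Jacobian is a 3 x 5 matrix
Total entries = rows * columns
Total = 3 * 5
Total = 15

15


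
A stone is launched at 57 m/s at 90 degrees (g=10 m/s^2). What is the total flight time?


Given: v0 = 57 m/s, theta = 90 deg, g = 10 m/s^2
sin(90) = 1
Using T = 2*v0*sin(theta) / g
T = 2*57*1 / 10
T = 114 / 10
T = 57/5 s

57/5 s


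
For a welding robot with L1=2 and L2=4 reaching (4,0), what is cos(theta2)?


Given: L1 = 2, L2 = 4, target (x, y) = (4, 0)
Using cos(theta2) = (x^2 + y^2 - L1^2 - L2^2) / (2*L1*L2)
x^2 + y^2 = 4^2 + 0 = 16
L1^2 + L2^2 = 4 + 16 = 20
Numerator = 16 - 20 = -4
Denominator = 2*2*4 = 16
cos(theta2) = -4/16 = -1/4

-1/4


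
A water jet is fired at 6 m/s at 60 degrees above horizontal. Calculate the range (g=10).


Given: v0 = 6 m/s, theta = 60 deg, g = 10 m/s^2
sin(2*60) = sin(120) = sqrt(3)/2
Using R = v0^2 * sin(2*theta) / g
R = 6^2 * (sqrt(3)/2) / 10
R = 36 * sqrt(3) / 20
R = 9/5*sqrt(3) m

9/5*sqrt(3) m


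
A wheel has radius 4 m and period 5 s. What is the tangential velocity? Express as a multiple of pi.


Given: radius r = 4 m, period T = 5 s
Using v = 2*pi*r / T
v = 2*pi*4 / 5
v = 8*pi / 5
v = 8/5*pi m/s

8/5*pi m/s


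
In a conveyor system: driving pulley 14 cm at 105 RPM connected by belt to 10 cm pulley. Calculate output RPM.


Given: D1 = 14 cm, w1 = 105 RPM, D2 = 10 cm
Using D1*w1 = D2*w2
w2 = D1*w1 / D2
w2 = 14*105 / 10
w2 = 1470 / 10
w2 = 147 RPM

147 RPM


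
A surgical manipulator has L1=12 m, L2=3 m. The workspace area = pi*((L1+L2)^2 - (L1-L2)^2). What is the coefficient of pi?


Given: L1 = 12, L2 = 3
(L1+L2)^2 = (15)^2 = 225
(L1-L2)^2 = (9)^2 = 81
Difference = 225 - 81 = 144
This equals 4*L1*L2 = 4*12*3 = 144
Workspace area = 144*pi

144


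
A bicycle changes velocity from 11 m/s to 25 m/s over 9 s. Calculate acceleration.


Given: initial velocity v0 = 11 m/s, final velocity v = 25 m/s, time t = 9 s
Using a = (v - v0) / t
a = (25 - 11) / 9
a = 14 / 9
a = 14/9 m/s^2

14/9 m/s^2


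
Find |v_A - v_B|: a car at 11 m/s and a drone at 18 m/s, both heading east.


Given: v_A = 11 m/s east, v_B = 18 m/s east
Both move in the same direction; relative speed = |v_A - v_B|
|11 - 18| = |-7|
= 7 m/s

7 m/s


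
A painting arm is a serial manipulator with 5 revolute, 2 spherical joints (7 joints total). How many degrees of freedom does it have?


Given: serial robot with 5 revolute, 2 spherical joints
DOF contribution per joint type: revolute=1, prismatic=1, spherical=3, fixed=0
DOF = 5*1 + 2*3
DOF = 11

11


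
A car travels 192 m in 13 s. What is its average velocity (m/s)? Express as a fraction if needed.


Given: distance d = 192 m, time t = 13 s
Using v = d / t
v = 192 / 13
v = 192/13 m/s

192/13 m/s


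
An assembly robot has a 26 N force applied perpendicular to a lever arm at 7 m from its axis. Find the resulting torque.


Given: F = 26 N, r = 7 m, angle = 90 deg (perpendicular)
Using tau = F * r * sin(90)
sin(90) = 1
tau = 26 * 7 * 1
tau = 182 Nm

182 Nm


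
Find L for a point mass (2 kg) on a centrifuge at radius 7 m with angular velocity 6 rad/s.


Given: m = 2 kg, r = 7 m, omega = 6 rad/s
For a point mass: I = m*r^2
I = 2*7^2 = 2*49 = 98
L = I*omega = 98*6
L = 588 kg*m^2/s

588 kg*m^2/s


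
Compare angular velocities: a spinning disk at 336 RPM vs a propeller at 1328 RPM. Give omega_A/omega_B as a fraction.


Given: RPM_A = 336, RPM_B = 1328
omega = 2*pi*RPM/60, so omega_A/omega_B = RPM_A / RPM_B
omega_A/omega_B = 336 / 1328
omega_A/omega_B = 21/83

21/83


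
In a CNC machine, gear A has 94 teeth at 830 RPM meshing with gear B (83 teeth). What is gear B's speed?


Given: N1 = 94 teeth, w1 = 830 RPM, N2 = 83 teeth
Using N1*w1 = N2*w2
w2 = N1*w1 / N2
w2 = 94*830 / 83
w2 = 78020 / 83
w2 = 940 RPM

940 RPM


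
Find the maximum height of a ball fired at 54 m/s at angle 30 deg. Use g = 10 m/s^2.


Given: v0 = 54 m/s, theta = 30 deg, g = 10 m/s^2
sin^2(30) = 1/4
Using H = v0^2 * sin^2(theta) / (2*g)
H = 54^2 * 1/4 / (2*10)
H = 2916 * 1/4 / 20
H = 729 / 20
H = 729/20 m

729/20 m


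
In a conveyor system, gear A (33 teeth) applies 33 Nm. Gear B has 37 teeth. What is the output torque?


Given: N1 = 33, N2 = 37, T1 = 33 Nm
Using T2/T1 = N2/N1
T2 = T1 * N2 / N1
T2 = 33 * 37 / 33
T2 = 1221 / 33
T2 = 37 Nm

37 Nm


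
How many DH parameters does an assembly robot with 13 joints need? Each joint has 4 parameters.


Given: 13 joints, 4 DH parameters per joint (d, theta, a, alpha)
Total DH parameters = number_of_joints * 4
Total = 13 * 4
Total = 52

52


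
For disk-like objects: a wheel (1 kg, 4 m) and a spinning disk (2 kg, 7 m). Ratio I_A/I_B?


Given: M1=1 kg, R1=4 m, M2=2 kg, R2=7 m
For a disk: I = (1/2)*M*R^2, so I_A/I_B = (M1*R1^2)/(M2*R2^2)
M1*R1^2 = 1*16 = 16
M2*R2^2 = 2*49 = 98
I_A/I_B = 16/98 = 8/49

8/49


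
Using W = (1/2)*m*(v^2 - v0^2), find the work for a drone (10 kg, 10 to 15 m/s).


Given: m = 10 kg, v0 = 10 m/s, v = 15 m/s
Using W = (1/2)*m*(v^2 - v0^2)
v^2 = 15^2 = 225
v0^2 = 10^2 = 100
v^2 - v0^2 = 225 - 100 = 125
W = (1/2)*10*125 = 625 J

625 J


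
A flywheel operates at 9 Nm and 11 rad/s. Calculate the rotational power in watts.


Given: tau = 9 Nm, omega = 11 rad/s
Using P = tau * omega
P = 9 * 11
P = 99 W

99 W


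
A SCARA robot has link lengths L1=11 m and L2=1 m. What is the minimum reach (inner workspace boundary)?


Given: L1 = 11 m, L2 = 1 m
For a 2-link planar arm, min reach = |L1 - L2| (second link folded back)
Min reach = |11 - 1|
Min reach = 10 m

10 m


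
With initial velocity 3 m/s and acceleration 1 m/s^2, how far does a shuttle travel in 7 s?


Given: v0 = 3 m/s, a = 1 m/s^2, t = 7 s
Using s = v0*t + (1/2)*a*t^2
s = 3*7 + (1/2)*1*7^2
s = 21 + (1/2)*49
s = 21 + 49/2
s = 91/2

91/2 m


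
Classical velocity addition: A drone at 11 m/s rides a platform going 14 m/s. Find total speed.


Given: object velocity = 11 m/s, platform velocity = 14 m/s (same direction)
Using classical velocity addition: v_total = v_object + v_platform
v_total = 11 + 14
v_total = 25 m/s

25 m/s


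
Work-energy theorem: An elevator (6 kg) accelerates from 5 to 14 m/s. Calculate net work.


Given: m = 6 kg, v0 = 5 m/s, v = 14 m/s
Using W = (1/2)*m*(v^2 - v0^2)
v^2 = 14^2 = 196
v0^2 = 5^2 = 25
v^2 - v0^2 = 196 - 25 = 171
W = (1/2)*6*171 = 513 J

513 J


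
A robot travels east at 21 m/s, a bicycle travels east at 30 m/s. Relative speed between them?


Given: v_A = 21 m/s east, v_B = 30 m/s east
Both move in the same direction; relative speed = |v_A - v_B|
|21 - 30| = |-9|
= 9 m/s

9 m/s


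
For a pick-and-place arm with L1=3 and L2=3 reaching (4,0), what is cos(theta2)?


Given: L1 = 3, L2 = 3, target (x, y) = (4, 0)
Using cos(theta2) = (x^2 + y^2 - L1^2 - L2^2) / (2*L1*L2)
x^2 + y^2 = 4^2 + 0 = 16
L1^2 + L2^2 = 9 + 9 = 18
Numerator = 16 - 18 = -2
Denominator = 2*3*3 = 18
cos(theta2) = -2/18 = -1/9

-1/9


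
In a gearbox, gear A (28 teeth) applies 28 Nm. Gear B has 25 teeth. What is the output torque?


Given: N1 = 28, N2 = 25, T1 = 28 Nm
Using T2/T1 = N2/N1
T2 = T1 * N2 / N1
T2 = 28 * 25 / 28
T2 = 700 / 28
T2 = 25 Nm

25 Nm


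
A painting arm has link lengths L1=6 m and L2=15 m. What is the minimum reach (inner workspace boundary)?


Given: L1 = 6 m, L2 = 15 m
For a 2-link planar arm, min reach = |L1 - L2| (second link folded back)
Min reach = |6 - 15|
Min reach = 9 m

9 m


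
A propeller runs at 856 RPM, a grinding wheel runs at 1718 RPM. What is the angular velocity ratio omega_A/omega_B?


Given: RPM_A = 856, RPM_B = 1718
omega = 2*pi*RPM/60, so omega_A/omega_B = RPM_A / RPM_B
omega_A/omega_B = 856 / 1718
omega_A/omega_B = 428/859

428/859


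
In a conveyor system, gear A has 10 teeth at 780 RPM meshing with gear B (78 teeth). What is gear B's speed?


Given: N1 = 10 teeth, w1 = 780 RPM, N2 = 78 teeth
Using N1*w1 = N2*w2
w2 = N1*w1 / N2
w2 = 10*780 / 78
w2 = 7800 / 78
w2 = 100 RPM

100 RPM


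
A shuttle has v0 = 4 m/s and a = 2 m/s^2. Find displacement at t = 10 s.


Given: v0 = 4 m/s, a = 2 m/s^2, t = 10 s
Using s = v0*t + (1/2)*a*t^2
s = 4*10 + (1/2)*2*10^2
s = 40 + (1/2)*200
s = 40 + 100
s = 140

140 m


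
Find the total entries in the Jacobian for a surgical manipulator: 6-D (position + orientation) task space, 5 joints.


Given: task space dimension = 6, joints = 5
Jacobian is a 6 x 5 matrix
Total entries = rows * columns
Total = 6 * 5
Total = 30

30


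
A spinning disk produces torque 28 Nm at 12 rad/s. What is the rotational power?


Given: tau = 28 Nm, omega = 12 rad/s
Using P = tau * omega
P = 28 * 12
P = 336 W

336 W


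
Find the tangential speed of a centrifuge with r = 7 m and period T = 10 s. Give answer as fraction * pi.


Given: radius r = 7 m, period T = 10 s
Using v = 2*pi*r / T
v = 2*pi*7 / 10
v = 14*pi / 10
v = 7/5*pi m/s

7/5*pi m/s


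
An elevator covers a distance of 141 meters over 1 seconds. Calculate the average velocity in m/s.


Given: distance d = 141 m, time t = 1 s
Using v = d / t
v = 141 / 1
v = 141 m/s

141 m/s


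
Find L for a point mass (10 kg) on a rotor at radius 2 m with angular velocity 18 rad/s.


Given: m = 10 kg, r = 2 m, omega = 18 rad/s
For a point mass: I = m*r^2
I = 10*2^2 = 10*4 = 40
L = I*omega = 40*18
L = 720 kg*m^2/s

720 kg*m^2/s


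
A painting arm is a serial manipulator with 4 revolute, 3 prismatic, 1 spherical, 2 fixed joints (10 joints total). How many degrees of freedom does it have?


Given: serial robot with 4 revolute, 3 prismatic, 1 spherical, 2 fixed joints
DOF contribution per joint type: revolute=1, prismatic=1, spherical=3, fixed=0
DOF = 4*1 + 3*1 + 1*3 + 2*0
DOF = 10

10


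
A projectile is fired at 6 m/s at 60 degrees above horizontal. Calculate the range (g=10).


Given: v0 = 6 m/s, theta = 60 deg, g = 10 m/s^2
sin(2*60) = sin(120) = sqrt(3)/2
Using R = v0^2 * sin(2*theta) / g
R = 6^2 * (sqrt(3)/2) / 10
R = 36 * sqrt(3) / 20
R = 9/5*sqrt(3) m

9/5*sqrt(3) m


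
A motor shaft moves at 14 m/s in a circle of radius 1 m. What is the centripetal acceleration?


Given: v = 14 m/s, r = 1 m
Using a_c = v^2 / r
a_c = 14^2 / 1
a_c = 196 / 1
a_c = 196 m/s^2

196 m/s^2


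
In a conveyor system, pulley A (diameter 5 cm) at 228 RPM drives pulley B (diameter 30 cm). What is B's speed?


Given: D1 = 5 cm, w1 = 228 RPM, D2 = 30 cm
Using D1*w1 = D2*w2
w2 = D1*w1 / D2
w2 = 5*228 / 30
w2 = 1140 / 30
w2 = 38 RPM

38 RPM


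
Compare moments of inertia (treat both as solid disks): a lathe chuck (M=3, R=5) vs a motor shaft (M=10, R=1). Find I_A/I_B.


Given: M1=3 kg, R1=5 m, M2=10 kg, R2=1 m
For a disk: I = (1/2)*M*R^2, so I_A/I_B = (M1*R1^2)/(M2*R2^2)
M1*R1^2 = 3*25 = 75
M2*R2^2 = 10*1 = 10
I_A/I_B = 75/10 = 15/2

15/2


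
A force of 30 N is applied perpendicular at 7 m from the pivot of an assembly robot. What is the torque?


Given: F = 30 N, r = 7 m, angle = 90 deg (perpendicular)
Using tau = F * r * sin(90)
sin(90) = 1
tau = 30 * 7 * 1
tau = 210 Nm

210 Nm


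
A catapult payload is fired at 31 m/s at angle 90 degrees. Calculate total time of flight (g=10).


Given: v0 = 31 m/s, theta = 90 deg, g = 10 m/s^2
sin(90) = 1
Using T = 2*v0*sin(theta) / g
T = 2*31*1 / 10
T = 62 / 10
T = 31/5 s

31/5 s


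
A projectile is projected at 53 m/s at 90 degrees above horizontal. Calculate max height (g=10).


Given: v0 = 53 m/s, theta = 90 deg, g = 10 m/s^2
sin^2(90) = 1
Using H = v0^2 * sin^2(theta) / (2*g)
H = 53^2 * 1 / (2*10)
H = 2809 * 1 / 20
H = 2809 / 20
H = 2809/20 m

2809/20 m


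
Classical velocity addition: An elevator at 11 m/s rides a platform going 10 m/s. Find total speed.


Given: object velocity = 11 m/s, platform velocity = 10 m/s (same direction)
Using classical velocity addition: v_total = v_object + v_platform
v_total = 11 + 10
v_total = 21 m/s

21 m/s


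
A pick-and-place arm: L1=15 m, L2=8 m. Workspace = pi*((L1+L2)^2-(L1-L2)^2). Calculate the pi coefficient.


Given: L1 = 15, L2 = 8
(L1+L2)^2 = (23)^2 = 529
(L1-L2)^2 = (7)^2 = 49
Difference = 529 - 49 = 480
This equals 4*L1*L2 = 4*15*8 = 480
Workspace area = 480*pi

480


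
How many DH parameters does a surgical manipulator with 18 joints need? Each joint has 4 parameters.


Given: 18 joints, 4 DH parameters per joint (d, theta, a, alpha)
Total DH parameters = number_of_joints * 4
Total = 18 * 4
Total = 72

72


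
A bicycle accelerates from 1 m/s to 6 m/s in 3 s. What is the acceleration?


Given: initial velocity v0 = 1 m/s, final velocity v = 6 m/s, time t = 3 s
Using a = (v - v0) / t
a = (6 - 1) / 3
a = 5 / 3
a = 5/3 m/s^2

5/3 m/s^2


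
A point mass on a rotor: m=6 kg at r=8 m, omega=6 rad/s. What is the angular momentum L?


Given: m = 6 kg, r = 8 m, omega = 6 rad/s
For a point mass: I = m*r^2
I = 6*8^2 = 6*64 = 384
L = I*omega = 384*6
L = 2304 kg*m^2/s

2304 kg*m^2/s


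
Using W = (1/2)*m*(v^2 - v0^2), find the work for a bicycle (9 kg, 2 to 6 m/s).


Given: m = 9 kg, v0 = 2 m/s, v = 6 m/s
Using W = (1/2)*m*(v^2 - v0^2)
v^2 = 6^2 = 36
v0^2 = 2^2 = 4
v^2 - v0^2 = 36 - 4 = 32
W = (1/2)*9*32 = 144 J

144 J


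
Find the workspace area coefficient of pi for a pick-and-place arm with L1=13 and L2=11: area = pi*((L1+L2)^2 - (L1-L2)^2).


Given: L1 = 13, L2 = 11
(L1+L2)^2 = (24)^2 = 576
(L1-L2)^2 = (2)^2 = 4
Difference = 576 - 4 = 572
This equals 4*L1*L2 = 4*13*11 = 572
Workspace area = 572*pi

572


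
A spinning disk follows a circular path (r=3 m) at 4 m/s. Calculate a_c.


Given: v = 4 m/s, r = 3 m
Using a_c = v^2 / r
a_c = 4^2 / 3
a_c = 16 / 3
a_c = 16/3 m/s^2

16/3 m/s^2


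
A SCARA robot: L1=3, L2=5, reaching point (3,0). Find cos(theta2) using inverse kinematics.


Given: L1 = 3, L2 = 5, target (x, y) = (3, 0)
Using cos(theta2) = (x^2 + y^2 - L1^2 - L2^2) / (2*L1*L2)
x^2 + y^2 = 3^2 + 0 = 9
L1^2 + L2^2 = 9 + 25 = 34
Numerator = 9 - 34 = -25
Denominator = 2*3*5 = 30
cos(theta2) = -25/30 = -5/6

-5/6


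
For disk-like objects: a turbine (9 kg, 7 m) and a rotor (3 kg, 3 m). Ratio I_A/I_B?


Given: M1=9 kg, R1=7 m, M2=3 kg, R2=3 m
For a disk: I = (1/2)*M*R^2, so I_A/I_B = (M1*R1^2)/(M2*R2^2)
M1*R1^2 = 9*49 = 441
M2*R2^2 = 3*9 = 27
I_A/I_B = 441/27 = 49/3

49/3


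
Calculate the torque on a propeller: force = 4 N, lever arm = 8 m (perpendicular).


Given: F = 4 N, r = 8 m, angle = 90 deg (perpendicular)
Using tau = F * r * sin(90)
sin(90) = 1
tau = 4 * 8 * 1
tau = 32 Nm

32 Nm


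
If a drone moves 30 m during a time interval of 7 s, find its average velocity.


Given: distance d = 30 m, time t = 7 s
Using v = d / t
v = 30 / 7
v = 30/7 m/s

30/7 m/s


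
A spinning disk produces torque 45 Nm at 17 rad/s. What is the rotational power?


Given: tau = 45 Nm, omega = 17 rad/s
Using P = tau * omega
P = 45 * 17
P = 765 W

765 W


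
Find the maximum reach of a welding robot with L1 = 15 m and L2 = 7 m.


Given: L1 = 15 m, L2 = 7 m
For a 2-link planar arm, max reach = L1 + L2 (fully extended)
Max reach = 15 + 7
Max reach = 22 m

22 m


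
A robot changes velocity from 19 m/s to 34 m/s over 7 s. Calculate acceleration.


Given: initial velocity v0 = 19 m/s, final velocity v = 34 m/s, time t = 7 s
Using a = (v - v0) / t
a = (34 - 19) / 7
a = 15 / 7
a = 15/7 m/s^2

15/7 m/s^2


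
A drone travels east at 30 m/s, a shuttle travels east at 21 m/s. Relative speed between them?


Given: v_A = 30 m/s east, v_B = 21 m/s east
Both move in the same direction; relative speed = |v_A - v_B|
|30 - 21| = |9|
= 9 m/s

9 m/s


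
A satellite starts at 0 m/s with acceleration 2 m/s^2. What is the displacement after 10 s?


Given: v0 = 0 m/s, a = 2 m/s^2, t = 10 s
Using s = v0*t + (1/2)*a*t^2
s = 0*10 + (1/2)*2*10^2
s = 0 + (1/2)*200
s = 0 + 100
s = 100

100 m


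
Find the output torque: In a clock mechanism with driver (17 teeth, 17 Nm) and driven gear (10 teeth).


Given: N1 = 17, N2 = 10, T1 = 17 Nm
Using T2/T1 = N2/N1
T2 = T1 * N2 / N1
T2 = 17 * 10 / 17
T2 = 170 / 17
T2 = 10 Nm

10 Nm


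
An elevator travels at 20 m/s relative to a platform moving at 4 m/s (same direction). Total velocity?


Given: object velocity = 20 m/s, platform velocity = 4 m/s (same direction)
Using classical velocity addition: v_total = v_object + v_platform
v_total = 20 + 4
v_total = 24 m/s

24 m/s


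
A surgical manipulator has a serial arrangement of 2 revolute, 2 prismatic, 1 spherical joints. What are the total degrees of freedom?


Given: serial robot with 2 revolute, 2 prismatic, 1 spherical joints
DOF contribution per joint type: revolute=1, prismatic=1, spherical=3, fixed=0
DOF = 2*1 + 2*1 + 1*3
DOF = 7

7


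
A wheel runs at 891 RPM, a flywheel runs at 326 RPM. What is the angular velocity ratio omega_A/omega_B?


Given: RPM_A = 891, RPM_B = 326
omega = 2*pi*RPM/60, so omega_A/omega_B = RPM_A / RPM_B
omega_A/omega_B = 891 / 326
omega_A/omega_B = 891/326

891/326


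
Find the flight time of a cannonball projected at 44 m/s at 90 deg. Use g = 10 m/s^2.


Given: v0 = 44 m/s, theta = 90 deg, g = 10 m/s^2
sin(90) = 1
Using T = 2*v0*sin(theta) / g
T = 2*44*1 / 10
T = 88 / 10
T = 44/5 s

44/5 s


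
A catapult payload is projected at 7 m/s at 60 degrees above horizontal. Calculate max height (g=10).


Given: v0 = 7 m/s, theta = 60 deg, g = 10 m/s^2
sin^2(60) = 3/4
Using H = v0^2 * sin^2(theta) / (2*g)
H = 7^2 * 3/4 / (2*10)
H = 49 * 3/4 / 20
H = 147/4 / 20
H = 147/80 m

147/80 m


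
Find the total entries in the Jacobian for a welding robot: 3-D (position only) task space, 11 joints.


Given: task space dimension = 3, joints = 11
Jacobian is a 3 x 11 matrix
Total entries = rows * columns
Total = 3 * 11
Total = 33

33


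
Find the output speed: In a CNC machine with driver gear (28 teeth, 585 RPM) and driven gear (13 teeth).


Given: N1 = 28 teeth, w1 = 585 RPM, N2 = 13 teeth
Using N1*w1 = N2*w2
w2 = N1*w1 / N2
w2 = 28*585 / 13
w2 = 16380 / 13
w2 = 1260 RPM

1260 RPM


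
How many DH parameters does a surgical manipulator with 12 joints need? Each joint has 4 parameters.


Given: 12 joints, 4 DH parameters per joint (d, theta, a, alpha)
Total DH parameters = number_of_joints * 4
Total = 12 * 4
Total = 48

48


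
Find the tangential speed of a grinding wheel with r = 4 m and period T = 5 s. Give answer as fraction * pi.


Given: radius r = 4 m, period T = 5 s
Using v = 2*pi*r / T
v = 2*pi*4 / 5
v = 8*pi / 5
v = 8/5*pi m/s

8/5*pi m/s


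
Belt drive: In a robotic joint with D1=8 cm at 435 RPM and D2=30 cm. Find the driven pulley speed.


Given: D1 = 8 cm, w1 = 435 RPM, D2 = 30 cm
Using D1*w1 = D2*w2
w2 = D1*w1 / D2
w2 = 8*435 / 30
w2 = 3480 / 30
w2 = 116 RPM

116 RPM


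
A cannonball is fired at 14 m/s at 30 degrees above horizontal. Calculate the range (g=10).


Given: v0 = 14 m/s, theta = 30 deg, g = 10 m/s^2
sin(2*30) = sin(60) = sqrt(3)/2
Using R = v0^2 * sin(2*theta) / g
R = 14^2 * (sqrt(3)/2) / 10
R = 196 * sqrt(3) / 20
R = 49/5*sqrt(3) m

49/5*sqrt(3) m


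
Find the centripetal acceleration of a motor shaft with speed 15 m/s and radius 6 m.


Given: v = 15 m/s, r = 6 m
Using a_c = v^2 / r
a_c = 15^2 / 6
a_c = 225 / 6
a_c = 75/2 m/s^2

75/2 m/s^2


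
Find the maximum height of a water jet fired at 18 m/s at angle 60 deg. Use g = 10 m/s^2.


Given: v0 = 18 m/s, theta = 60 deg, g = 10 m/s^2
sin^2(60) = 3/4
Using H = v0^2 * sin^2(theta) / (2*g)
H = 18^2 * 3/4 / (2*10)
H = 324 * 3/4 / 20
H = 243 / 20
H = 243/20 m

243/20 m


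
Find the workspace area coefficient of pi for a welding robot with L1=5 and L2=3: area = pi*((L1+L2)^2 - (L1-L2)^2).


Given: L1 = 5, L2 = 3
(L1+L2)^2 = (8)^2 = 64
(L1-L2)^2 = (2)^2 = 4
Difference = 64 - 4 = 60
This equals 4*L1*L2 = 4*5*3 = 60
Workspace area = 60*pi

60


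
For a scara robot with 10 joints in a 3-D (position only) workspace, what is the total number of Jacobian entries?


Given: task space dimension = 3, joints = 10
Jacobian is a 3 x 10 matrix
Total entries = rows * columns
Total = 3 * 10
Total = 30

30


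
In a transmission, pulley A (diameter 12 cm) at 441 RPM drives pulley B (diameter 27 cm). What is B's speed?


Given: D1 = 12 cm, w1 = 441 RPM, D2 = 27 cm
Using D1*w1 = D2*w2
w2 = D1*w1 / D2
w2 = 12*441 / 27
w2 = 5292 / 27
w2 = 196 RPM

196 RPM


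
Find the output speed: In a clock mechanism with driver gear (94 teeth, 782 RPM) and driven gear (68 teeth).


Given: N1 = 94 teeth, w1 = 782 RPM, N2 = 68 teeth
Using N1*w1 = N2*w2
w2 = N1*w1 / N2
w2 = 94*782 / 68
w2 = 73508 / 68
w2 = 1081 RPM

1081 RPM


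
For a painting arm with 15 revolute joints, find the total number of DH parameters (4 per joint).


Given: 15 joints, 4 DH parameters per joint (d, theta, a, alpha)
Total DH parameters = number_of_joints * 4
Total = 15 * 4
Total = 60

60


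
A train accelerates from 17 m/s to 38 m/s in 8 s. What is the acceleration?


Given: initial velocity v0 = 17 m/s, final velocity v = 38 m/s, time t = 8 s
Using a = (v - v0) / t
a = (38 - 17) / 8
a = 21 / 8
a = 21/8 m/s^2

21/8 m/s^2


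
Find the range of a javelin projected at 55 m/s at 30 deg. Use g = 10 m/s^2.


Given: v0 = 55 m/s, theta = 30 deg, g = 10 m/s^2
sin(2*30) = sin(60) = sqrt(3)/2
Using R = v0^2 * sin(2*theta) / g
R = 55^2 * (sqrt(3)/2) / 10
R = 3025 * sqrt(3) / 20
R = 605/4*sqrt(3) m

605/4*sqrt(3) m


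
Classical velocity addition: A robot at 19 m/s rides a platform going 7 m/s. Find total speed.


Given: object velocity = 19 m/s, platform velocity = 7 m/s (same direction)
Using classical velocity addition: v_total = v_object + v_platform
v_total = 19 + 7
v_total = 26 m/s

26 m/s


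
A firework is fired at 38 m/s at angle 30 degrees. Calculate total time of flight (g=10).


Given: v0 = 38 m/s, theta = 30 deg, g = 10 m/s^2
sin(30) = 1/2
Using T = 2*v0*sin(theta) / g
T = 2*38*1/2 / 10
T = 38 / 10
T = 19/5 s

19/5 s


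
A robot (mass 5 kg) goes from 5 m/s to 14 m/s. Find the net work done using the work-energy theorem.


Given: m = 5 kg, v0 = 5 m/s, v = 14 m/s
Using W = (1/2)*m*(v^2 - v0^2)
v^2 = 14^2 = 196
v0^2 = 5^2 = 25
v^2 - v0^2 = 196 - 25 = 171
W = (1/2)*5*171 = 855/2 J

855/2 J


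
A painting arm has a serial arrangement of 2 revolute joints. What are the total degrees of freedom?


Given: serial robot with 2 revolute joints
DOF contribution per joint type: revolute=1, prismatic=1, spherical=3, fixed=0
DOF = 2*1
DOF = 2

2


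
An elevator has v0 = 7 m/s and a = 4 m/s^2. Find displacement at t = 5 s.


Given: v0 = 7 m/s, a = 4 m/s^2, t = 5 s
Using s = v0*t + (1/2)*a*t^2
s = 7*5 + (1/2)*4*5^2
s = 35 + (1/2)*100
s = 35 + 50
s = 85

85 m


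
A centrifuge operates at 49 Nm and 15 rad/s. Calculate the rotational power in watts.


Given: tau = 49 Nm, omega = 15 rad/s
Using P = tau * omega
P = 49 * 15
P = 735 W

735 W


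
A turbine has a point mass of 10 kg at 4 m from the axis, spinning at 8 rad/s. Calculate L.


Given: m = 10 kg, r = 4 m, omega = 8 rad/s
For a point mass: I = m*r^2
I = 10*4^2 = 10*16 = 160
L = I*omega = 160*8
L = 1280 kg*m^2/s

1280 kg*m^2/s


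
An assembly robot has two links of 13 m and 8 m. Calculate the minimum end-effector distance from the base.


Given: L1 = 13 m, L2 = 8 m
For a 2-link planar arm, min reach = |L1 - L2| (second link folded back)
Min reach = |13 - 8|
Min reach = 5 m

5 m


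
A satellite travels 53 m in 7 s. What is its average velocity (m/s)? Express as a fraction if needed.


Given: distance d = 53 m, time t = 7 s
Using v = d / t
v = 53 / 7
v = 53/7 m/s

53/7 m/s


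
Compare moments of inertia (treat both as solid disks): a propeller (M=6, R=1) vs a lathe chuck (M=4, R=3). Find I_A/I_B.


Given: M1=6 kg, R1=1 m, M2=4 kg, R2=3 m
For a disk: I = (1/2)*M*R^2, so I_A/I_B = (M1*R1^2)/(M2*R2^2)
M1*R1^2 = 6*1 = 6
M2*R2^2 = 4*9 = 36
I_A/I_B = 6/36 = 1/6

1/6


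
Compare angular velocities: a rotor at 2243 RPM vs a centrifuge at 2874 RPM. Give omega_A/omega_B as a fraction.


Given: RPM_A = 2243, RPM_B = 2874
omega = 2*pi*RPM/60, so omega_A/omega_B = RPM_A / RPM_B
omega_A/omega_B = 2243 / 2874
omega_A/omega_B = 2243/2874

2243/2874


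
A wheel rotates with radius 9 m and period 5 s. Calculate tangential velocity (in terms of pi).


Given: radius r = 9 m, period T = 5 s
Using v = 2*pi*r / T
v = 2*pi*9 / 5
v = 18*pi / 5
v = 18/5*pi m/s

18/5*pi m/s


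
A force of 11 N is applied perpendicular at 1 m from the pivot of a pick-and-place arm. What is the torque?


Given: F = 11 N, r = 1 m, angle = 90 deg (perpendicular)
Using tau = F * r * sin(90)
sin(90) = 1
tau = 11 * 1 * 1
tau = 11 Nm

11 Nm


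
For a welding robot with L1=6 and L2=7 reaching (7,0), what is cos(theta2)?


Given: L1 = 6, L2 = 7, target (x, y) = (7, 0)
Using cos(theta2) = (x^2 + y^2 - L1^2 - L2^2) / (2*L1*L2)
x^2 + y^2 = 7^2 + 0 = 49
L1^2 + L2^2 = 36 + 49 = 85
Numerator = 49 - 85 = -36
Denominator = 2*6*7 = 84
cos(theta2) = -36/84 = -3/7

-3/7


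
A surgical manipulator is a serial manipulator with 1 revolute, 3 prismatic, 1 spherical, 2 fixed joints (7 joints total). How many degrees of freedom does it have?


Given: serial robot with 1 revolute, 3 prismatic, 1 spherical, 2 fixed joints
DOF contribution per joint type: revolute=1, prismatic=1, spherical=3, fixed=0
DOF = 1*1 + 3*1 + 1*3 + 2*0
DOF = 7

7


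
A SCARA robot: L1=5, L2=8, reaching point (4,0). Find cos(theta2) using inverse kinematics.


Given: L1 = 5, L2 = 8, target (x, y) = (4, 0)
Using cos(theta2) = (x^2 + y^2 - L1^2 - L2^2) / (2*L1*L2)
x^2 + y^2 = 4^2 + 0 = 16
L1^2 + L2^2 = 25 + 64 = 89
Numerator = 16 - 89 = -73
Denominator = 2*5*8 = 80
cos(theta2) = -73/80 = -73/80

-73/80


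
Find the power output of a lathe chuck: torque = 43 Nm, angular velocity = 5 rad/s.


Given: tau = 43 Nm, omega = 5 rad/s
Using P = tau * omega
P = 43 * 5
P = 215 W

215 W


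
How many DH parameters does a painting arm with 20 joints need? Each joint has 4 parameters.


Given: 20 joints, 4 DH parameters per joint (d, theta, a, alpha)
Total DH parameters = number_of_joints * 4
Total = 20 * 4
Total = 80

80


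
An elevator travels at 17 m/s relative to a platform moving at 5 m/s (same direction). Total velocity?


Given: object velocity = 17 m/s, platform velocity = 5 m/s (same direction)
Using classical velocity addition: v_total = v_object + v_platform
v_total = 17 + 5
v_total = 22 m/s

22 m/s


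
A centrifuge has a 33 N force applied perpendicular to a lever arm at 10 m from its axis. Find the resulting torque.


Given: F = 33 N, r = 10 m, angle = 90 deg (perpendicular)
Using tau = F * r * sin(90)
sin(90) = 1
tau = 33 * 10 * 1
tau = 330 Nm

330 Nm


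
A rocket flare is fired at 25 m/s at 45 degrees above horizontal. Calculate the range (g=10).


Given: v0 = 25 m/s, theta = 45 deg, g = 10 m/s^2
sin(2*45) = sin(90) = 1
Using R = v0^2 * sin(2*theta) / g
R = 25^2 * 1 / 10
R = 625 / 10
R = 125/2 m

125/2 m


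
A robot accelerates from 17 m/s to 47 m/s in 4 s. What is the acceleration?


Given: initial velocity v0 = 17 m/s, final velocity v = 47 m/s, time t = 4 s
Using a = (v - v0) / t
a = (47 - 17) / 4
a = 30 / 4
a = 15/2 m/s^2

15/2 m/s^2


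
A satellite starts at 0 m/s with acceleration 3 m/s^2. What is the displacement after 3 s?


Given: v0 = 0 m/s, a = 3 m/s^2, t = 3 s
Using s = v0*t + (1/2)*a*t^2
s = 0*3 + (1/2)*3*3^2
s = 0 + (1/2)*27
s = 0 + 27/2
s = 27/2

27/2 m


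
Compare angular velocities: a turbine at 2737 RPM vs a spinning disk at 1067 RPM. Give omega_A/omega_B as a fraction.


Given: RPM_A = 2737, RPM_B = 1067
omega = 2*pi*RPM/60, so omega_A/omega_B = RPM_A / RPM_B
omega_A/omega_B = 2737 / 1067
omega_A/omega_B = 2737/1067

2737/1067


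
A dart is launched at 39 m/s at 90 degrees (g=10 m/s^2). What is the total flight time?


Given: v0 = 39 m/s, theta = 90 deg, g = 10 m/s^2
sin(90) = 1
Using T = 2*v0*sin(theta) / g
T = 2*39*1 / 10
T = 78 / 10
T = 39/5 s

39/5 s


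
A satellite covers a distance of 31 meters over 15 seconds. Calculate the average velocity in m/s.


Given: distance d = 31 m, time t = 15 s
Using v = d / t
v = 31 / 15
v = 31/15 m/s

31/15 m/s


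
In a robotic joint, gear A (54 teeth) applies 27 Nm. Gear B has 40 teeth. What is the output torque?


Given: N1 = 54, N2 = 40, T1 = 27 Nm
Using T2/T1 = N2/N1
T2 = T1 * N2 / N1
T2 = 27 * 40 / 54
T2 = 1080 / 54
T2 = 20 Nm

20 Nm


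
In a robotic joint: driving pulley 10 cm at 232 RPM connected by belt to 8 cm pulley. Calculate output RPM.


Given: D1 = 10 cm, w1 = 232 RPM, D2 = 8 cm
Using D1*w1 = D2*w2
w2 = D1*w1 / D2
w2 = 10*232 / 8
w2 = 2320 / 8
w2 = 290 RPM

290 RPM


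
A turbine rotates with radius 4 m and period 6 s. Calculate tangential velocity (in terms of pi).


Given: radius r = 4 m, period T = 6 s
Using v = 2*pi*r / T
v = 2*pi*4 / 6
v = 8*pi / 6
v = 4/3*pi m/s

4/3*pi m/s


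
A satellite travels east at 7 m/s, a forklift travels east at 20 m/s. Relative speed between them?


Given: v_A = 7 m/s east, v_B = 20 m/s east
Both move in the same direction; relative speed = |v_A - v_B|
|7 - 20| = |-13|
= 13 m/s

13 m/s


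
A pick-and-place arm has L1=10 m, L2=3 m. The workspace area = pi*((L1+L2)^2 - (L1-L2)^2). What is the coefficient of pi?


Given: L1 = 10, L2 = 3
(L1+L2)^2 = (13)^2 = 169
(L1-L2)^2 = (7)^2 = 49
Difference = 169 - 49 = 120
This equals 4*L1*L2 = 4*10*3 = 120
Workspace area = 120*pi

120
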